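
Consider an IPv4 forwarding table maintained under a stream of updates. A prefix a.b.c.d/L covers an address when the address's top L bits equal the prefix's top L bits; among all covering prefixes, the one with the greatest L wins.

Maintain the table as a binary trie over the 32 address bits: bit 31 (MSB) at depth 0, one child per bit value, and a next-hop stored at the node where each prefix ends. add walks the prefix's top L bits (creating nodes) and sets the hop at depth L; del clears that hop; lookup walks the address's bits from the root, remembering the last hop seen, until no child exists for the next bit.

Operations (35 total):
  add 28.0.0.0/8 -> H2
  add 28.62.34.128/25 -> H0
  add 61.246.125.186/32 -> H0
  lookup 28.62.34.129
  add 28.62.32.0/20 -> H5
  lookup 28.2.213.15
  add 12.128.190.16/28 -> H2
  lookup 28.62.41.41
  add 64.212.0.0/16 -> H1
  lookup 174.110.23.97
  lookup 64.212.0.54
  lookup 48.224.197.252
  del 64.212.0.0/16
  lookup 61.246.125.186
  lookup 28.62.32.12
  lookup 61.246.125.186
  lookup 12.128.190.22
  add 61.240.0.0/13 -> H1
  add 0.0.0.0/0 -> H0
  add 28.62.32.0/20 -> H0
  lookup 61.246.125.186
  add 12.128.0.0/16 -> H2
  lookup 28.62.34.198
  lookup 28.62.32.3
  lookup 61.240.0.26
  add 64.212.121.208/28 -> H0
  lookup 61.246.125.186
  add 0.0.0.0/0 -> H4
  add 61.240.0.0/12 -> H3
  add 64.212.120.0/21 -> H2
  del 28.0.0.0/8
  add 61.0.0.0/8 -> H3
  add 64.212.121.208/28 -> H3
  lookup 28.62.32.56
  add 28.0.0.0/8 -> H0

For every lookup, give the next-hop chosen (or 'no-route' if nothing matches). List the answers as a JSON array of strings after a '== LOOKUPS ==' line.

Process each operation:
  + 28.0.0.0/8 (H2) depth=8
  + 28.62.34.128/25 (H0) depth=25
  + 61.246.125.186/32 (H0) depth=32
  ? 28.62.34.129  path d0:-→d1:-→d2:-→d3:-→d4:-→d5:-→d6:-→d7:-→d8:H2→d9:-→d10:-→d11:-→d12:-→d13:-→d14:-→d15:-→d16:-→d17:-→d18:-→d19:-→d20:-→d21:-→d22:-→d23:-→d24:-→d25:H0  best=H0
  + 28.62.32.0/20 (H5) depth=20
  ? 28.2.213.15  path d0:-→d1:-→d2:-→d3:-→d4:-→d5:-→d6:-→d7:-→d8:H2→d9:-→d10:-  best=H2
  + 12.128.190.16/28 (H2) depth=28
  ? 28.62.41.41  path d0:-→d1:-→d2:-→d3:-→d4:-→d5:-→d6:-→d7:-→d8:H2→d9:-→d10:-→d11:-→d12:-→d13:-→d14:-→d15:-→d16:-→d17:-→d18:-→d19:-→d20:H5  best=H5
  + 64.212.0.0/16 (H1) depth=16
  ? 174.110.23.97  path d0:-  best=no-route
  ? 64.212.0.54  path d0:-→d1:-→d2:-→d3:-→d4:-→d5:-→d6:-→d7:-→d8:-→d9:-→d10:-→d11:-→d12:-→d13:-→d14:-→d15:-→d16:H1  best=H1
  ? 48.224.197.252  path d0:-→d1:-→d2:-→d3:-→d4:-  best=no-route
  - 64.212.0.0/16 clear@16
  ? 61.246.125.186  path d0:-→d1:-→d2:-→d3:-→d4:-→d5:-→d6:-→d7:-→d8:-→d9:-→d10:-→d11:-→d12:-→d13:-→d14:-→d15:-→d16:-→d17:-→d18:-→d19:-→d20:-→d21:-→d22:-→d23:-→d24:-→d25:-→d26:-→d27:-→d28:-→d29:-→d30:-→d31:-→d32:H0  best=H0
  ? 28.62.32.12  path d0:-→d1:-→d2:-→d3:-→d4:-→d5:-→d6:-→d7:-→d8:H2→d9:-→d10:-→d11:-→d12:-→d13:-→d14:-→d15:-→d16:-→d17:-→d18:-→d19:-→d20:H5→d21:-→d22:-  best=H5
  ? 61.246.125.186  path d0:-→d1:-→d2:-→d3:-→d4:-→d5:-→d6:-→d7:-→d8:-→d9:-→d10:-→d11:-→d12:-→d13:-→d14:-→d15:-→d16:-→d17:-→d18:-→d19:-→d20:-→d21:-→d22:-→d23:-→d24:-→d25:-→d26:-→d27:-→d28:-→d29:-→d30:-→d31:-→d32:H0  best=H0
  ? 12.128.190.22  path d0:-→d1:-→d2:-→d3:-→d4:-→d5:-→d6:-→d7:-→d8:-→d9:-→d10:-→d11:-→d12:-→d13:-→d14:-→d15:-→d16:-→d17:-→d18:-→d19:-→d20:-→d21:-→d22:-→d23:-→d24:-→d25:-→d26:-→d27:-→d28:H2  best=H2
  + 61.240.0.0/13 (H1) depth=13
  + 0.0.0.0/0 (H0) depth=0
  + 28.62.32.0/20 (H0) depth=20
  ? 61.246.125.186  path d0:H0→d1:-→d2:-→d3:-→d4:-→d5:-→d6:-→d7:-→d8:-→d9:-→d10:-→d11:-→d12:-→d13:H1→d14:-→d15:-→d16:-→d17:-→d18:-→d19:-→d20:-→d21:-→d22:-→d23:-→d24:-→d25:-→d26:-→d27:-→d28:-→d29:-→d30:-→d31:-→d32:H0  best=H0
  + 12.128.0.0/16 (H2) depth=16
  ? 28.62.34.198  path d0:H0→d1:-→d2:-→d3:-→d4:-→d5:-→d6:-→d7:-→d8:H2→d9:-→d10:-→d11:-→d12:-→d13:-→d14:-→d15:-→d16:-→d17:-→d18:-→d19:-→d20:H0→d21:-→d22:-→d23:-→d24:-→d25:H0  best=H0
  ? 28.62.32.3  path d0:H0→d1:-→d2:-→d3:-→d4:-→d5:-→d6:-→d7:-→d8:H2→d9:-→d10:-→d11:-→d12:-→d13:-→d14:-→d15:-→d16:-→d17:-→d18:-→d19:-→d20:H0→d21:-→d22:-  best=H0
  ? 61.240.0.26  path d0:H0→d1:-→d2:-→d3:-→d4:-→d5:-→d6:-→d7:-→d8:-→d9:-→d10:-→d11:-→d12:-→d13:H1  best=H1
  + 64.212.121.208/28 (H0) depth=28
  ? 61.246.125.186  path d0:H0→d1:-→d2:-→d3:-→d4:-→d5:-→d6:-→d7:-→d8:-→d9:-→d10:-→d11:-→d12:-→d13:H1→d14:-→d15:-→d16:-→d17:-→d18:-→d19:-→d20:-→d21:-→d22:-→d23:-→d24:-→d25:-→d26:-→d27:-→d28:-→d29:-→d30:-→d31:-→d32:H0  best=H0
  + 0.0.0.0/0 (H4) depth=0
  + 61.240.0.0/12 (H3) depth=12
  + 64.212.120.0/21 (H2) depth=21
  - 28.0.0.0/8 clear@8
  + 61.0.0.0/8 (H3) depth=8
  + 64.212.121.208/28 (H3) depth=28
  ? 28.62.32.56  path d0:H4→d1:-→d2:-→d3:-→d4:-→d5:-→d6:-→d7:-→d8:-→d9:-→d10:-→d11:-→d12:-→d13:-→d14:-→d15:-→d16:-→d17:-→d18:-→d19:-→d20:H0→d21:-→d22:-  best=H0
  + 28.0.0.0/8 (H0) depth=8

== LOOKUPS ==
["H0","H2","H5","no-route","H1","no-route","H0","H5","H0","H2","H0","H0","H0","H1","H0","H0"]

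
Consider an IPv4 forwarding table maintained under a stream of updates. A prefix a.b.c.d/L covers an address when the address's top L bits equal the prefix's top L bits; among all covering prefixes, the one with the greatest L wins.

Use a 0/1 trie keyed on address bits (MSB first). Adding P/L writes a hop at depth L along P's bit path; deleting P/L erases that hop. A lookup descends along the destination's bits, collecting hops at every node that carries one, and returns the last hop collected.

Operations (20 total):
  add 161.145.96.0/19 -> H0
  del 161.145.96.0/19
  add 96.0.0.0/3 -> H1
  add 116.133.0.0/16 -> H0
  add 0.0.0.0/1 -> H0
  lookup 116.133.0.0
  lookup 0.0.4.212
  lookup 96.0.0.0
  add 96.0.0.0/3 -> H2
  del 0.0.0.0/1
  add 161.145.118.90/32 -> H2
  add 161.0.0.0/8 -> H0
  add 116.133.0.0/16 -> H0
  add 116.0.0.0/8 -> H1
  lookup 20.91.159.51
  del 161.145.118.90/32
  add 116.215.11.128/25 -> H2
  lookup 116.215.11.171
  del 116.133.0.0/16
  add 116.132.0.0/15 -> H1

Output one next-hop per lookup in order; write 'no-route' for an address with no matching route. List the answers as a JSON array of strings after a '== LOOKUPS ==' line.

Apply in order:
  add 161.145.96.0/19 -> H0 at depth 19
  del 161.145.96.0/19 (clear depth 19)
  add 96.0.0.0/3 -> H1 at depth 3
  add 116.133.0.0/16 -> H0 at depth 16
  add 0.0.0.0/1 -> H0 at depth 1
  ? 116.133.0.0  path d0:-→d1:H0→d2:-→d3:H1→d4:-→d5:-→d6:-→d7:-→d8:-→d9:-→d10:-→d11:-→d12:-→d13:-→d14:-→d15:-→d16:H0  best=H0
  ? 0.0.4.212  path d0:-→d1:H0  best=H0
  ? 96.0.0.0  path d0:-→d1:H0→d2:-→d3:H1  best=H1
  add 96.0.0.0/3 -> H2 at depth 3
  del 0.0.0.0/1 (clear depth 1)
  add 161.145.118.90/32 -> H2 at depth 32
  add 161.0.0.0/8 -> H0 at depth 8
  add 116.133.0.0/16 -> H0 at depth 16
  add 116.0.0.0/8 -> H1 at depth 8
  ? 20.91.159.51  path d0:-→d1:-  best=no-route
  del 161.145.118.90/32 (clear depth 32)
  add 116.215.11.128/25 -> H2 at depth 25
  ? 116.215.11.171  path d0:-→d1:-→d2:-→d3:H2→d4:-→d5:-→d6:-→d7:-→d8:H1→d9:-→d10:-→d11:-→d12:-→d13:-→d14:-→d15:-→d16:-→d17:-→d18:-→d19:-→d20:-→d21:-→d22:-→d23:-→d24:-→d25:H2  best=H2
  del 116.133.0.0/16 (clear depth 16)
  add 116.132.0.0/15 -> H1 at depth 15

== LOOKUPS ==
["H0","H0","H1","no-route","H2"]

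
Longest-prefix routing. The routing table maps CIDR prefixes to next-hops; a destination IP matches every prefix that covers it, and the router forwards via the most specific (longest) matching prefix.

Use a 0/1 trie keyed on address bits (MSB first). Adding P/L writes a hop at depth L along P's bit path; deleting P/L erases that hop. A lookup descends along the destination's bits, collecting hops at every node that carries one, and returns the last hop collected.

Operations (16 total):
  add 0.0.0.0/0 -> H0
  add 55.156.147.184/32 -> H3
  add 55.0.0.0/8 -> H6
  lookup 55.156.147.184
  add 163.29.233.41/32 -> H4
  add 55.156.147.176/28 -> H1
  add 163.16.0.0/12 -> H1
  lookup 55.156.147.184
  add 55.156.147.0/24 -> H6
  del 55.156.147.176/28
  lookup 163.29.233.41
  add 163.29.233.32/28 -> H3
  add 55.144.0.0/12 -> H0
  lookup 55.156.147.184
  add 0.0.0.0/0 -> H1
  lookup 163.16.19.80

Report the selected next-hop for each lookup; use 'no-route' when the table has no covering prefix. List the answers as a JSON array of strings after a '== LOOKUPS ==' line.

Trace:
  add 0.0.0.0/0 -> H0 at depth 0
  add 55.156.147.184/32 -> H3 at depth 32
  add 55.0.0.0/8 -> H6 at depth 8
  ? 55.156.147.184  path d0:H0→d1:-→d2:-→d3:-→d4:-→d5:-→d6:-→d7:-→d8:H6→d9:-→d10:-→d11:-→d12:-→d13:-→d14:-→d15:-→d16:-→d17:-→d18:-→d19:-→d20:-→d21:-→d22:-→d23:-→d24:-→d25:-→d26:-→d27:-→d28:-→d29:-→d30:-→d31:-→d32:H3  best=H3
  add 163.29.233.41/32 -> H4 at depth 32
  add 55.156.147.176/28 -> H1 at depth 28
  add 163.16.0.0/12 -> H1 at depth 12
  ? 55.156.147.184  path d0:H0→d1:-→d2:-→d3:-→d4:-→d5:-→d6:-→d7:-→d8:H6→d9:-→d10:-→d11:-→d12:-→d13:-→d14:-→d15:-→d16:-→d17:-→d18:-→d19:-→d20:-→d21:-→d22:-→d23:-→d24:-→d25:-→d26:-→d27:-→d28:H1→d29:-→d30:-→d31:-→d32:H3  best=H3
  add 55.156.147.0/24 -> H6 at depth 24
  - 55.156.147.176/28 clear@28
  ? 163.29.233.41  path d0:H0→d1:-→d2:-→d3:-→d4:-→d5:-→d6:-→d7:-→d8:-→d9:-→d10:-→d11:-→d12:H1→d13:-→d14:-→d15:-→d16:-→d17:-→d18:-→d19:-→d20:-→d21:-→d22:-→d23:-→d24:-→d25:-→d26:-→d27:-→d28:-→d29:-→d30:-→d31:-→d32:H4  best=H4
  add 163.29.233.32/28 -> H3 at depth 28
  add 55.144.0.0/12 -> H0 at depth 12
  ? 55.156.147.184  path d0:H0→d1:-→d2:-→d3:-→d4:-→d5:-→d6:-→d7:-→d8:H6→d9:-→d10:-→d11:-→d12:H0→d13:-→d14:-→d15:-→d16:-→d17:-→d18:-→d19:-→d20:-→d21:-→d22:-→d23:-→d24:H6→d25:-→d26:-→d27:-→d28:-→d29:-→d30:-→d31:-→d32:H3  best=H3
  add 0.0.0.0/0 -> H1 at depth 0
  ? 163.16.19.80  path d0:H1→d1:-→d2:-→d3:-→d4:-→d5:-→d6:-→d7:-→d8:-→d9:-→d10:-→d11:-→d12:H1  best=H1

== LOOKUPS ==
["H3","H3","H4","H3","H1"]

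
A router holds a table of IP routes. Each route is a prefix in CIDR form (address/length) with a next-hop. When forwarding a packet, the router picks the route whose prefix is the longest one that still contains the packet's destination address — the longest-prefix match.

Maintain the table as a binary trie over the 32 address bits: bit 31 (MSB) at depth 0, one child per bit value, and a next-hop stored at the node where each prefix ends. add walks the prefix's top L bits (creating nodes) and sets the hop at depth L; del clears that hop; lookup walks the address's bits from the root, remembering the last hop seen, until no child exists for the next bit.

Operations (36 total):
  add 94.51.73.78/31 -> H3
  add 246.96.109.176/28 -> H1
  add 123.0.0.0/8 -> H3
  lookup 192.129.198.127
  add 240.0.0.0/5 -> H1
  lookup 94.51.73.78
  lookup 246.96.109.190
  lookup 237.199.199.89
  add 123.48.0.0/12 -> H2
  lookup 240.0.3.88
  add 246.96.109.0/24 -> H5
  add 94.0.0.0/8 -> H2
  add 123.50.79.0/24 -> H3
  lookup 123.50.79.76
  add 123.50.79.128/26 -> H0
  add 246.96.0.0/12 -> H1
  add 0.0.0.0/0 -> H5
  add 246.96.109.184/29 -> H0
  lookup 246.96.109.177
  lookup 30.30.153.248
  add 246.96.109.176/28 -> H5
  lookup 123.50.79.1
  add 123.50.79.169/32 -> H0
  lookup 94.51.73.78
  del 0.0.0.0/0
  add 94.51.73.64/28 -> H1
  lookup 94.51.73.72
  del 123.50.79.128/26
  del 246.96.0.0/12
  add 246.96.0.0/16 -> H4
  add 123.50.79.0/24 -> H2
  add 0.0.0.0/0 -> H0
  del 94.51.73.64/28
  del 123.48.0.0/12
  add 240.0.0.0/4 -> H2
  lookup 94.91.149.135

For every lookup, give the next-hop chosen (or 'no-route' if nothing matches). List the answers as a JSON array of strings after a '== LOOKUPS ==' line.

Trace:
  add 94.51.73.78/31 -> H3 at depth 31
  add 246.96.109.176/28 -> H1 at depth 28
  add 123.0.0.0/8 -> H3 at depth 8
  lookup 192.129.198.127: bits 11 walk d0:-→d1:-→d2:- -> no-route
  add 240.0.0.0/5 -> H1 at depth 5
  lookup 94.51.73.78: bits 0101111000110011010010010100111 walk d0:-→d1:-→d2:-→d3:-→d4:-→d5:-→d6:-→d7:-→d8:-→d9:-→d10:-→d11:-→d12:-→d13:-→d14:-→d15:-→d16:-→d17:-→d18:-→d19:-→d20:-→d21:-→d22:-→d23:-→d24:-→d25:-→d26:-→d27:-→d28:-→d29:-→d30:-→d31:H3 -> H3
  lookup 246.96.109.190: bits 1111011001100000011011011011 walk d0:-→d1:-→d2:-→d3:-→d4:-→d5:H1→d6:-→d7:-→d8:-→d9:-→d10:-→d11:-→d12:-→d13:-→d14:-→d15:-→d16:-→d17:-→d18:-→d19:-→d20:-→d21:-→d22:-→d23:-→d24:-→d25:-→d26:-→d27:-→d28:H1 -> H1
  lookup 237.199.199.89: bits 111 walk d0:-→d1:-→d2:-→d3:- -> no-route
  add 123.48.0.0/12 -> H2 at depth 12
  lookup 240.0.3.88: bits 11110 walk d0:-→d1:-→d2:-→d3:-→d4:-→d5:H1 -> H1
  add 246.96.109.0/24 -> H5 at depth 24
  add 94.0.0.0/8 -> H2 at depth 8
  add 123.50.79.0/24 -> H3 at depth 24
  lookup 123.50.79.76: bits 011110110011001001001111 walk d0:-→d1:-→d2:-→d3:-→d4:-→d5:-→d6:-→d7:-→d8:H3→d9:-→d10:-→d11:-→d12:H2→d13:-→d14:-→d15:-→d16:-→d17:-→d18:-→d19:-→d20:-→d21:-→d22:-→d23:-→d24:H3 -> H3
  add 123.50.79.128/26 -> H0 at depth 26
  add 246.96.0.0/12 -> H1 at depth 12
  add 0.0.0.0/0 -> H5 at depth 0
  add 246.96.109.184/29 -> H0 at depth 29
  lookup 246.96.109.177: bits 1111011001100000011011011011 walk d0:H5→d1:-→d2:-→d3:-→d4:-→d5:H1→d6:-→d7:-→d8:-→d9:-→d10:-→d11:-→d12:H1→d13:-→d14:-→d15:-→d16:-→d17:-→d18:-→d19:-→d20:-→d21:-→d22:-→d23:-→d24:H5→d25:-→d26:-→d27:-→d28:H1 -> H1
  lookup 30.30.153.248: bits 0 walk d0:H5→d1:- -> H5
  add 246.96.109.176/28 -> H5 at depth 28
  lookup 123.50.79.1: bits 011110110011001001001111 walk d0:H5→d1:-→d2:-→d3:-→d4:-→d5:-→d6:-→d7:-→d8:H3→d9:-→d10:-→d11:-→d12:H2→d13:-→d14:-→d15:-→d16:-→d17:-→d18:-→d19:-→d20:-→d21:-→d22:-→d23:-→d24:H3 -> H3
  add 123.50.79.169/32 -> H0 at depth 32
  lookup 94.51.73.78: bits 0101111000110011010010010100111 walk d0:H5→d1:-→d2:-→d3:-→d4:-→d5:-→d6:-→d7:-→d8:H2→d9:-→d10:-→d11:-→d12:-→d13:-→d14:-→d15:-→d16:-→d17:-→d18:-→d19:-→d20:-→d21:-→d22:-→d23:-→d24:-→d25:-→d26:-→d27:-→d28:-→d29:-→d30:-→d31:H3 -> H3
  - 0.0.0.0/0 clear@0
  add 94.51.73.64/28 -> H1 at depth 28
  lookup 94.51.73.72: bits 01011110001100110100100101001 walk d0:-→d1:-→d2:-→d3:-→d4:-→d5:-→d6:-→d7:-→d8:H2→d9:-→d10:-→d11:-→d12:-→d13:-→d14:-→d15:-→d16:-→d17:-→d18:-→d19:-→d20:-→d21:-→d22:-→d23:-→d24:-→d25:-→d26:-→d27:-→d28:H1→d29:- -> H1
  - 123.50.79.128/26 clear@26
  - 246.96.0.0/12 clear@12
  add 246.96.0.0/16 -> H4 at depth 16
  add 123.50.79.0/24 -> H2 at depth 24
  add 0.0.0.0/0 -> H0 at depth 0
  - 94.51.73.64/28 clear@28
  - 123.48.0.0/12 clear@12
  add 240.0.0.0/4 -> H2 at depth 4
  lookup 94.91.149.135: bits 010111100 walk d0:H0→d1:-→d2:-→d3:-→d4:-→d5:-→d6:-→d7:-→d8:H2→d9:- -> H2

== LOOKUPS ==
["no-route","H3","H1","no-route","H1","H3","H1","H5","H3","H3","H1","H2"]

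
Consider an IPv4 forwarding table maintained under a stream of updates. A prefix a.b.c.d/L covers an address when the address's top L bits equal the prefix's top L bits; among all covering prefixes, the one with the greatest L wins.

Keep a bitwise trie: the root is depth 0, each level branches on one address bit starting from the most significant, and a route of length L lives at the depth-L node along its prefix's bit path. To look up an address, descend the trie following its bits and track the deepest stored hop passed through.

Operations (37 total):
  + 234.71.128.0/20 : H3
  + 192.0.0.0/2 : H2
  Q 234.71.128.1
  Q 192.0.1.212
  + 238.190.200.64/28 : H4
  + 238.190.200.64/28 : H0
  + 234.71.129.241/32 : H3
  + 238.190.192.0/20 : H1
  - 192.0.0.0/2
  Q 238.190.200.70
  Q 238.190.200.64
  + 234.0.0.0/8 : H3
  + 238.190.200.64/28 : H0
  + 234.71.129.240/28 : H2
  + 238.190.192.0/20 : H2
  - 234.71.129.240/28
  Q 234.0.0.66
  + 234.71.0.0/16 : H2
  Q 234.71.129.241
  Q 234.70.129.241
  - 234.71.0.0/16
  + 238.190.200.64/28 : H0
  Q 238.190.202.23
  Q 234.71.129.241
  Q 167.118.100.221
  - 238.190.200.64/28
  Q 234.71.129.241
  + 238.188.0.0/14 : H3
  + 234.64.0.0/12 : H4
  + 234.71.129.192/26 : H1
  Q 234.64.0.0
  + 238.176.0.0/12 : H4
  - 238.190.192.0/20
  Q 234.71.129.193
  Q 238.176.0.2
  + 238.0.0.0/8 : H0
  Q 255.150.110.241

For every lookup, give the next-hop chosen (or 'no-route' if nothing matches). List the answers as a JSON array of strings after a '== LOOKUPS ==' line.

Trace:
  add 234.71.128.0/20 -> H3 at depth 20
  add 192.0.0.0/2 -> H2 at depth 2
  ? 234.71.128.1  path d0:-→d1:-→d2:H2→d3:-→d4:-→d5:-→d6:-→d7:-→d8:-→d9:-→d10:-→d11:-→d12:-→d13:-→d14:-→d15:-→d16:-→d17:-→d18:-→d19:-→d20:H3  best=H3
  ? 192.0.1.212  path d0:-→d1:-→d2:H2  best=H2
  add 238.190.200.64/28 -> H4 at depth 28
  add 238.190.200.64/28 -> H0 at depth 28
  add 234.71.129.241/32 -> H3 at depth 32
  add 238.190.192.0/20 -> H1 at depth 20
  del 192.0.0.0/2 (clear depth 2)
  ? 238.190.200.70  path d0:-→d1:-→d2:-→d3:-→d4:-→d5:-→d6:-→d7:-→d8:-→d9:-→d10:-→d11:-→d12:-→d13:-→d14:-→d15:-→d16:-→d17:-→d18:-→d19:-→d20:H1→d21:-→d22:-→d23:-→d24:-→d25:-→d26:-→d27:-→d28:H0  best=H0
  ? 238.190.200.64  path d0:-→d1:-→d2:-→d3:-→d4:-→d5:-→d6:-→d7:-→d8:-→d9:-→d10:-→d11:-→d12:-→d13:-→d14:-→d15:-→d16:-→d17:-→d18:-→d19:-→d20:H1→d21:-→d22:-→d23:-→d24:-→d25:-→d26:-→d27:-→d28:H0  best=H0
  add 234.0.0.0/8 -> H3 at depth 8
  add 238.190.200.64/28 -> H0 at depth 28
  add 234.71.129.240/28 -> H2 at depth 28
  add 238.190.192.0/20 -> H2 at depth 20
  del 234.71.129.240/28 (clear depth 28)
  ? 234.0.0.66  path d0:-→d1:-→d2:-→d3:-→d4:-→d5:-→d6:-→d7:-→d8:H3→d9:-  best=H3
  add 234.71.0.0/16 -> H2 at depth 16
  ? 234.71.129.241  path d0:-→d1:-→d2:-→d3:-→d4:-→d5:-→d6:-→d7:-→d8:H3→d9:-→d10:-→d11:-→d12:-→d13:-→d14:-→d15:-→d16:H2→d17:-→d18:-→d19:-→d20:H3→d21:-→d22:-→d23:-→d24:-→d25:-→d26:-→d27:-→d28:-→d29:-→d30:-→d31:-→d32:H3  best=H3
  ? 234.70.129.241  path d0:-→d1:-→d2:-→d3:-→d4:-→d5:-→d6:-→d7:-→d8:H3→d9:-→d10:-→d11:-→d12:-→d13:-→d14:-→d15:-  best=H3
  del 234.71.0.0/16 (clear depth 16)
  add 238.190.200.64/28 -> H0 at depth 28
  ? 238.190.202.23  path d0:-→d1:-→d2:-→d3:-→d4:-→d5:-→d6:-→d7:-→d8:-→d9:-→d10:-→d11:-→d12:-→d13:-→d14:-→d15:-→d16:-→d17:-→d18:-→d19:-→d20:H2→d21:-→d22:-  best=H2
  ? 234.71.129.241  path d0:-→d1:-→d2:-→d3:-→d4:-→d5:-→d6:-→d7:-→d8:H3→d9:-→d10:-→d11:-→d12:-→d13:-→d14:-→d15:-→d16:-→d17:-→d18:-→d19:-→d20:H3→d21:-→d22:-→d23:-→d24:-→d25:-→d26:-→d27:-→d28:-→d29:-→d30:-→d31:-→d32:H3  best=H3
  ? 167.118.100.221  path d0:-→d1:-  best=no-route
  del 238.190.200.64/28 (clear depth 28)
  ? 234.71.129.241  path d0:-→d1:-→d2:-→d3:-→d4:-→d5:-→d6:-→d7:-→d8:H3→d9:-→d10:-→d11:-→d12:-→d13:-→d14:-→d15:-→d16:-→d17:-→d18:-→d19:-→d20:H3→d21:-→d22:-→d23:-→d24:-→d25:-→d26:-→d27:-→d28:-→d29:-→d30:-→d31:-→d32:H3  best=H3
  add 238.188.0.0/14 -> H3 at depth 14
  add 234.64.0.0/12 -> H4 at depth 12
  add 234.71.129.192/26 -> H1 at depth 26
  ? 234.64.0.0  path d0:-→d1:-→d2:-→d3:-→d4:-→d5:-→d6:-→d7:-→d8:H3→d9:-→d10:-→d11:-→d12:H4→d13:-  best=H4
  add 238.176.0.0/12 -> H4 at depth 12
  del 238.190.192.0/20 (clear depth 20)
  ? 234.71.129.193  path d0:-→d1:-→d2:-→d3:-→d4:-→d5:-→d6:-→d7:-→d8:H3→d9:-→d10:-→d11:-→d12:H4→d13:-→d14:-→d15:-→d16:-→d17:-→d18:-→d19:-→d20:H3→d21:-→d22:-→d23:-→d24:-→d25:-→d26:H1  best=H1
  ? 238.176.0.2  path d0:-→d1:-→d2:-→d3:-→d4:-→d5:-→d6:-→d7:-→d8:-→d9:-→d10:-→d11:-→d12:H4  best=H4
  add 238.0.0.0/8 -> H0 at depth 8
  ? 255.150.110.241  path d0:-→d1:-→d2:-→d3:-  best=no-route

== LOOKUPS ==
["H3","H2","H0","H0","H3","H3","H3","H2","H3","no-route","H3","H4","H1","H4","no-route"]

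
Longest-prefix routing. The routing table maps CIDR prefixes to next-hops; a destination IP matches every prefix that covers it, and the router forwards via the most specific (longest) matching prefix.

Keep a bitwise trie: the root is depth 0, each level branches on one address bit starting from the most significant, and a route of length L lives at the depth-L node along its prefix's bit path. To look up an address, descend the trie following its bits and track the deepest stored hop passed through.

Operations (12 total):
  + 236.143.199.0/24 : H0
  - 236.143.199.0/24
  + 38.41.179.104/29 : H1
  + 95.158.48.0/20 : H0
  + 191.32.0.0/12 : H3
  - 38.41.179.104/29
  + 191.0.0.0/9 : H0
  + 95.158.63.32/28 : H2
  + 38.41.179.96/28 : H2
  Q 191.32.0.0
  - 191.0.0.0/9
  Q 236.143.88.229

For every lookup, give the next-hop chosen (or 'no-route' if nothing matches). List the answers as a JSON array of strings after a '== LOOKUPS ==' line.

Apply in order:
  add 236.143.199.0/24 -> H0 at depth 24
  del 236.143.199.0/24 (clear depth 24)
  add 38.41.179.104/29 -> H1 at depth 29
  add 95.158.48.0/20 -> H0 at depth 20
  add 191.32.0.0/12 -> H3 at depth 12
  del 38.41.179.104/29 (clear depth 29)
  add 191.0.0.0/9 -> H0 at depth 9
  add 95.158.63.32/28 -> H2 at depth 28
  add 38.41.179.96/28 -> H2 at depth 28
  Q 191.32.0.0: descend 101111110010 ; hops seen [H0,H3] ; pick H3
  del 191.0.0.0/9 (clear depth 9)
  Q 236.143.88.229: descend 1110110010001111 ; hops seen [∅] ; pick no-route

== LOOKUPS ==
["H3","no-route"]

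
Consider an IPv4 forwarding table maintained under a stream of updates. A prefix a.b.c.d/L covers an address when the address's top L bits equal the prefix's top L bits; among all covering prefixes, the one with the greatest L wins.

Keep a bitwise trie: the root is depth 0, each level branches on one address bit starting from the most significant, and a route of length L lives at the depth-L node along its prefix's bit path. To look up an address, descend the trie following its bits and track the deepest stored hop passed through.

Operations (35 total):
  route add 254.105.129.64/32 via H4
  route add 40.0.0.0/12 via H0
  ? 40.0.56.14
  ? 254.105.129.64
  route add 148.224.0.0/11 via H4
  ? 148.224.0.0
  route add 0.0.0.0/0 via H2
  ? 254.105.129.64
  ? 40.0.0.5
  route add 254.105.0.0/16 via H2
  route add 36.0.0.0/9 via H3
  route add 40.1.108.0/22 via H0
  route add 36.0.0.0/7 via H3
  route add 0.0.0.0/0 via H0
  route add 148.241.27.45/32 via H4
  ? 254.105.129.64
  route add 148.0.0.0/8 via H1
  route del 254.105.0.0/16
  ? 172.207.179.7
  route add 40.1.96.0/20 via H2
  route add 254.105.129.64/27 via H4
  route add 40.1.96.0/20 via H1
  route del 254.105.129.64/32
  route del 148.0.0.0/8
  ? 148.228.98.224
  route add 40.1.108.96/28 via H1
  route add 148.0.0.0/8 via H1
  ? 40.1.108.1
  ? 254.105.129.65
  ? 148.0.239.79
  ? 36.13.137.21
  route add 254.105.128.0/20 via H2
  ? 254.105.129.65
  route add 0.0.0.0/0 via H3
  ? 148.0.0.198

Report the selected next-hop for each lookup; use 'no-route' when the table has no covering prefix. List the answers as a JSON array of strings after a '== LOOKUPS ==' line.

Apply in order:
  add 254.105.129.64/32 -> H4 at depth 32
  add 40.0.0.0/12 -> H0 at depth 12
  lookup 40.0.56.14: bits 001010000000 walk d0:-→d1:-→d2:-→d3:-→d4:-→d5:-→d6:-→d7:-→d8:-→d9:-→d10:-→d11:-→d12:H0 -> H0
  lookup 254.105.129.64: bits 11111110011010011000000101000000 walk d0:-→d1:-→d2:-→d3:-→d4:-→d5:-→d6:-→d7:-→d8:-→d9:-→d10:-→d11:-→d12:-→d13:-→d14:-→d15:-→d16:-→d17:-→d18:-→d19:-→d20:-→d21:-→d22:-→d23:-→d24:-→d25:-→d26:-→d27:-→d28:-→d29:-→d30:-→d31:-→d32:H4 -> H4
  add 148.224.0.0/11 -> H4 at depth 11
  lookup 148.224.0.0: bits 10010100111 walk d0:-→d1:-→d2:-→d3:-→d4:-→d5:-→d6:-→d7:-→d8:-→d9:-→d10:-→d11:H4 -> H4
  add 0.0.0.0/0 -> H2 at depth 0
  lookup 254.105.129.64: bits 11111110011010011000000101000000 walk d0:H2→d1:-→d2:-→d3:-→d4:-→d5:-→d6:-→d7:-→d8:-→d9:-→d10:-→d11:-→d12:-→d13:-→d14:-→d15:-→d16:-→d17:-→d18:-→d19:-→d20:-→d21:-→d22:-→d23:-→d24:-→d25:-→d26:-→d27:-→d28:-→d29:-→d30:-→d31:-→d32:H4 -> H4
  lookup 40.0.0.5: bits 001010000000 walk d0:H2→d1:-→d2:-→d3:-→d4:-→d5:-→d6:-→d7:-→d8:-→d9:-→d10:-→d11:-→d12:H0 -> H0
  add 254.105.0.0/16 -> H2 at depth 16
  add 36.0.0.0/9 -> H3 at depth 9
  add 40.1.108.0/22 -> H0 at depth 22
  add 36.0.0.0/7 -> H3 at depth 7
  add 0.0.0.0/0 -> H0 at depth 0
  add 148.241.27.45/32 -> H4 at depth 32
  lookup 254.105.129.64: bits 11111110011010011000000101000000 walk d0:H0→d1:-→d2:-→d3:-→d4:-→d5:-→d6:-→d7:-→d8:-→d9:-→d10:-→d11:-→d12:-→d13:-→d14:-→d15:-→d16:H2→d17:-→d18:-→d19:-→d20:-→d21:-→d22:-→d23:-→d24:-→d25:-→d26:-→d27:-→d28:-→d29:-→d30:-→d31:-→d32:H4 -> H4
  add 148.0.0.0/8 -> H1 at depth 8
  del 254.105.0.0/16 (clear depth 16)
  lookup 172.207.179.7: bits 10 walk d0:H0→d1:-→d2:- -> H0
  add 40.1.96.0/20 -> H2 at depth 20
  add 254.105.129.64/27 -> H4 at depth 27
  add 40.1.96.0/20 -> H1 at depth 20
  del 254.105.129.64/32 (clear depth 32)
  del 148.0.0.0/8 (clear depth 8)
  lookup 148.228.98.224: bits 10010100111 walk d0:H0→d1:-→d2:-→d3:-→d4:-→d5:-→d6:-→d7:-→d8:-→d9:-→d10:-→d11:H4 -> H4
  add 40.1.108.96/28 -> H1 at depth 28
  add 148.0.0.0/8 -> H1 at depth 8
  lookup 40.1.108.1: bits 0010100000000001011011000 walk d0:H0→d1:-→d2:-→d3:-→d4:-→d5:-→d6:-→d7:-→d8:-→d9:-→d10:-→d11:-→d12:H0→d13:-→d14:-→d15:-→d16:-→d17:-→d18:-→d19:-→d20:H1→d21:-→d22:H0→d23:-→d24:-→d25:- -> H0
  lookup 254.105.129.65: bits 1111111001101001100000010100000 walk d0:H0→d1:-→d2:-→d3:-→d4:-→d5:-→d6:-→d7:-→d8:-→d9:-→d10:-→d11:-→d12:-→d13:-→d14:-→d15:-→d16:-→d17:-→d18:-→d19:-→d20:-→d21:-→d22:-→d23:-→d24:-→d25:-→d26:-→d27:H4→d28:-→d29:-→d30:-→d31:- -> H4
  lookup 148.0.239.79: bits 10010100 walk d0:H0→d1:-→d2:-→d3:-→d4:-→d5:-→d6:-→d7:-→d8:H1 -> H1
  lookup 36.13.137.21: bits 001001000 walk d0:H0→d1:-→d2:-→d3:-→d4:-→d5:-→d6:-→d7:H3→d8:-→d9:H3 -> H3
  add 254.105.128.0/20 -> H2 at depth 20
  lookup 254.105.129.65: bits 1111111001101001100000010100000 walk d0:H0→d1:-→d2:-→d3:-→d4:-→d5:-→d6:-→d7:-→d8:-→d9:-→d10:-→d11:-→d12:-→d13:-→d14:-→d15:-→d16:-→d17:-→d18:-→d19:-→d20:H2→d21:-→d22:-→d23:-→d24:-→d25:-→d26:-→d27:H4→d28:-→d29:-→d30:-→d31:- -> H4
  add 0.0.0.0/0 -> H3 at depth 0
  lookup 148.0.0.198: bits 10010100 walk d0:H3→d1:-→d2:-→d3:-→d4:-→d5:-→d6:-→d7:-→d8:H1 -> H1

== LOOKUPS ==
["H0","H4","H4","H4","H0","H4","H0","H4","H0","H4","H1","H3","H4","H1"]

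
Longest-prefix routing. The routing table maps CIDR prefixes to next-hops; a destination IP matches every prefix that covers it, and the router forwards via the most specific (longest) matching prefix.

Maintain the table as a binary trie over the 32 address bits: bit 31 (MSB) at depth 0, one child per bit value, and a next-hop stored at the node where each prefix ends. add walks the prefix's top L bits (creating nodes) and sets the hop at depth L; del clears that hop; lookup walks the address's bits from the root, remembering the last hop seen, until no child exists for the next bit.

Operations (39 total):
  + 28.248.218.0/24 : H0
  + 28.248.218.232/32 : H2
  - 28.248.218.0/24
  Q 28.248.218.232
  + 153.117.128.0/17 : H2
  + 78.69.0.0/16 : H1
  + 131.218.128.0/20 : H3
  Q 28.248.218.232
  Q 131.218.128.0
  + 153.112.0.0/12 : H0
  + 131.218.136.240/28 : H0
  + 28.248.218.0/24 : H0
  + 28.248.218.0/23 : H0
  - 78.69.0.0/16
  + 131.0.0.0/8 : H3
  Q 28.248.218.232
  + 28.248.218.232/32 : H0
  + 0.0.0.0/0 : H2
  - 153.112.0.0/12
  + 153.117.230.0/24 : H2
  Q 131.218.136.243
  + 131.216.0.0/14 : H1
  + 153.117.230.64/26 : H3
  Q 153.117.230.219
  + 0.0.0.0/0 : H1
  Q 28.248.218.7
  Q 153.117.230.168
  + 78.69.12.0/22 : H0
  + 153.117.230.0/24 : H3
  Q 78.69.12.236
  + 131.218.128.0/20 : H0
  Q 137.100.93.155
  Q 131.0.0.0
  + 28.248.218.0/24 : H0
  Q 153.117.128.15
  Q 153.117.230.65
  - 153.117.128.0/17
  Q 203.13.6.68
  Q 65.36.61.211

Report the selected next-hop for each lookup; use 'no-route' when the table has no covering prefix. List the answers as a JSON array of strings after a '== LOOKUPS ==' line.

Apply in order:
  add 28.248.218.0/24 -> H0 at depth 24
  add 28.248.218.232/32 -> H2 at depth 32
  - 28.248.218.0/24 clear@24
  lookup 28.248.218.232: bits 00011100111110001101101011101000 walk d0:-→d1:-→d2:-→d3:-→d4:-→d5:-→d6:-→d7:-→d8:-→d9:-→d10:-→d11:-→d12:-→d13:-→d14:-→d15:-→d16:-→d17:-→d18:-→d19:-→d20:-→d21:-→d22:-→d23:-→d24:-→d25:-→d26:-→d27:-→d28:-→d29:-→d30:-→d31:-→d32:H2 -> H2
  add 153.117.128.0/17 -> H2 at depth 17
  add 78.69.0.0/16 -> H1 at depth 16
  add 131.218.128.0/20 -> H3 at depth 20
  lookup 28.248.218.232: bits 00011100111110001101101011101000 walk d0:-→d1:-→d2:-→d3:-→d4:-→d5:-→d6:-→d7:-→d8:-→d9:-→d10:-→d11:-→d12:-→d13:-→d14:-→d15:-→d16:-→d17:-→d18:-→d19:-→d20:-→d21:-→d22:-→d23:-→d24:-→d25:-→d26:-→d27:-→d28:-→d29:-→d30:-→d31:-→d32:H2 -> H2
  lookup 131.218.128.0: bits 10000011110110101000 walk d0:-→d1:-→d2:-→d3:-→d4:-→d5:-→d6:-→d7:-→d8:-→d9:-→d10:-→d11:-→d12:-→d13:-→d14:-→d15:-→d16:-→d17:-→d18:-→d19:-→d20:H3 -> H3
  add 153.112.0.0/12 -> H0 at depth 12
  add 131.218.136.240/28 -> H0 at depth 28
  add 28.248.218.0/24 -> H0 at depth 24
  add 28.248.218.0/23 -> H0 at depth 23
  - 78.69.0.0/16 clear@16
  add 131.0.0.0/8 -> H3 at depth 8
  lookup 28.248.218.232: bits 00011100111110001101101011101000 walk d0:-→d1:-→d2:-→d3:-→d4:-→d5:-→d6:-→d7:-→d8:-→d9:-→d10:-→d11:-→d12:-→d13:-→d14:-→d15:-→d16:-→d17:-→d18:-→d19:-→d20:-→d21:-→d22:-→d23:H0→d24:H0→d25:-→d26:-→d27:-→d28:-→d29:-→d30:-→d31:-→d32:H2 -> H2
  add 28.248.218.232/32 -> H0 at depth 32
  add 0.0.0.0/0 -> H2 at depth 0
  - 153.112.0.0/12 clear@12
  add 153.117.230.0/24 -> H2 at depth 24
  lookup 131.218.136.243: bits 1000001111011010100010001111 walk d0:H2→d1:-→d2:-→d3:-→d4:-→d5:-→d6:-→d7:-→d8:H3→d9:-→d10:-→d11:-→d12:-→d13:-→d14:-→d15:-→d16:-→d17:-→d18:-→d19:-→d20:H3→d21:-→d22:-→d23:-→d24:-→d25:-→d26:-→d27:-→d28:H0 -> H0
  add 131.216.0.0/14 -> H1 at depth 14
  add 153.117.230.64/26 -> H3 at depth 26
  lookup 153.117.230.219: bits 100110010111010111100110 walk d0:H2→d1:-→d2:-→d3:-→d4:-→d5:-→d6:-→d7:-→d8:-→d9:-→d10:-→d11:-→d12:-→d13:-→d14:-→d15:-→d16:-→d17:H2→d18:-→d19:-→d20:-→d21:-→d22:-→d23:-→d24:H2 -> H2
  add 0.0.0.0/0 -> H1 at depth 0
  lookup 28.248.218.7: bits 000111001111100011011010 walk d0:H1→d1:-→d2:-→d3:-→d4:-→d5:-→d6:-→d7:-→d8:-→d9:-→d10:-→d11:-→d12:-→d13:-→d14:-→d15:-→d16:-→d17:-→d18:-→d19:-→d20:-→d21:-→d22:-→d23:H0→d24:H0 -> H0
  lookup 153.117.230.168: bits 100110010111010111100110 walk d0:H1→d1:-→d2:-→d3:-→d4:-→d5:-→d6:-→d7:-→d8:-→d9:-→d10:-→d11:-→d12:-→d13:-→d14:-→d15:-→d16:-→d17:H2→d18:-→d19:-→d20:-→d21:-→d22:-→d23:-→d24:H2 -> H2
  add 78.69.12.0/22 -> H0 at depth 22
  add 153.117.230.0/24 -> H3 at depth 24
  lookup 78.69.12.236: bits 0100111001000101000011 walk d0:H1→d1:-→d2:-→d3:-→d4:-→d5:-→d6:-→d7:-→d8:-→d9:-→d10:-→d11:-→d12:-→d13:-→d14:-→d15:-→d16:-→d17:-→d18:-→d19:-→d20:-→d21:-→d22:H0 -> H0
  add 131.218.128.0/20 -> H0 at depth 20
  lookup 137.100.93.155: bits 1000 walk d0:H1→d1:-→d2:-→d3:-→d4:- -> H1
  lookup 131.0.0.0: bits 10000011 walk d0:H1→d1:-→d2:-→d3:-→d4:-→d5:-→d6:-→d7:-→d8:H3 -> H3
  add 28.248.218.0/24 -> H0 at depth 24
  lookup 153.117.128.15: bits 10011001011101011 walk d0:H1→d1:-→d2:-→d3:-→d4:-→d5:-→d6:-→d7:-→d8:-→d9:-→d10:-→d11:-→d12:-→d13:-→d14:-→d15:-→d16:-→d17:H2 -> H2
  lookup 153.117.230.65: bits 10011001011101011110011001 walk d0:H1→d1:-→d2:-→d3:-→d4:-→d5:-→d6:-→d7:-→d8:-→d9:-→d10:-→d11:-→d12:-→d13:-→d14:-→d15:-→d16:-→d17:H2→d18:-→d19:-→d20:-→d21:-→d22:-→d23:-→d24:H3→d25:-→d26:H3 -> H3
  - 153.117.128.0/17 clear@17
  lookup 203.13.6.68: bits 1 walk d0:H1→d1:- -> H1
  lookup 65.36.61.211: bits 0100 walk d0:H1→d1:-→d2:-→d3:-→d4:- -> H1

== LOOKUPS ==
["H2","H2","H3","H2","H0","H2","H0","H2","H0","H1","H3","H2","H3","H1","H1"]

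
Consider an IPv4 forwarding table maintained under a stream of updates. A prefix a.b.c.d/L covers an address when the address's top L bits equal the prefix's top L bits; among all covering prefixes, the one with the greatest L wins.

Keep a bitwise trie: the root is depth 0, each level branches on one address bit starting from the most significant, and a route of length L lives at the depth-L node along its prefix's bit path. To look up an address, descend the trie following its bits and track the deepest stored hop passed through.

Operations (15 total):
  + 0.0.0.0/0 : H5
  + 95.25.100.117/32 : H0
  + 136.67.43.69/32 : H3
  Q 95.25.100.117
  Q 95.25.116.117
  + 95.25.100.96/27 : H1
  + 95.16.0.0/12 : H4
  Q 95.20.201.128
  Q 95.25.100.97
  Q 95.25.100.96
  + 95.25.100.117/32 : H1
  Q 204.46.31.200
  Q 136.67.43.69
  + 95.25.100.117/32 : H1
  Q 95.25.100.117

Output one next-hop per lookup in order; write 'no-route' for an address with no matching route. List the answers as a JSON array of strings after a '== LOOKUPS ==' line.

Apply in order:
  + 0.0.0.0/0 (H5) depth=0
  + 95.25.100.117/32 (H0) depth=32
  + 136.67.43.69/32 (H3) depth=32
  ? 95.25.100.117  path d0:H5→d1:-→d2:-→d3:-→d4:-→d5:-→d6:-→d7:-→d8:-→d9:-→d10:-→d11:-→d12:-→d13:-→d14:-→d15:-→d16:-→d17:-→d18:-→d19:-→d20:-→d21:-→d22:-→d23:-→d24:-→d25:-→d26:-→d27:-→d28:-→d29:-→d30:-→d31:-→d32:H0  best=H0
  ? 95.25.116.117  path d0:H5→d1:-→d2:-→d3:-→d4:-→d5:-→d6:-→d7:-→d8:-→d9:-→d10:-→d11:-→d12:-→d13:-→d14:-→d15:-→d16:-→d17:-→d18:-→d19:-  best=H5
  + 95.25.100.96/27 (H1) depth=27
  + 95.16.0.0/12 (H4) depth=12
  ? 95.20.201.128  path d0:H5→d1:-→d2:-→d3:-→d4:-→d5:-→d6:-→d7:-→d8:-→d9:-→d10:-→d11:-→d12:H4  best=H4
  ? 95.25.100.97  path d0:H5→d1:-→d2:-→d3:-→d4:-→d5:-→d6:-→d7:-→d8:-→d9:-→d10:-→d11:-→d12:H4→d13:-→d14:-→d15:-→d16:-→d17:-→d18:-→d19:-→d20:-→d21:-→d22:-→d23:-→d24:-→d25:-→d26:-→d27:H1  best=H1
  ? 95.25.100.96  path d0:H5→d1:-→d2:-→d3:-→d4:-→d5:-→d6:-→d7:-→d8:-→d9:-→d10:-→d11:-→d12:H4→d13:-→d14:-→d15:-→d16:-→d17:-→d18:-→d19:-→d20:-→d21:-→d22:-→d23:-→d24:-→d25:-→d26:-→d27:H1  best=H1
  + 95.25.100.117/32 (H1) depth=32
  ? 204.46.31.200  path d0:H5→d1:-  best=H5
  ? 136.67.43.69  path d0:H5→d1:-→d2:-→d3:-→d4:-→d5:-→d6:-→d7:-→d8:-→d9:-→d10:-→d11:-→d12:-→d13:-→d14:-→d15:-→d16:-→d17:-→d18:-→d19:-→d20:-→d21:-→d22:-→d23:-→d24:-→d25:-→d26:-→d27:-→d28:-→d29:-→d30:-→d31:-→d32:H3  best=H3
  + 95.25.100.117/32 (H1) depth=32
  ? 95.25.100.117  path d0:H5→d1:-→d2:-→d3:-→d4:-→d5:-→d6:-→d7:-→d8:-→d9:-→d10:-→d11:-→d12:H4→d13:-→d14:-→d15:-→d16:-→d17:-→d18:-→d19:-→d20:-→d21:-→d22:-→d23:-→d24:-→d25:-→d26:-→d27:H1→d28:-→d29:-→d30:-→d31:-→d32:H1  best=H1

== LOOKUPS ==
["H0","H5","H4","H1","H1","H5","H3","H1"]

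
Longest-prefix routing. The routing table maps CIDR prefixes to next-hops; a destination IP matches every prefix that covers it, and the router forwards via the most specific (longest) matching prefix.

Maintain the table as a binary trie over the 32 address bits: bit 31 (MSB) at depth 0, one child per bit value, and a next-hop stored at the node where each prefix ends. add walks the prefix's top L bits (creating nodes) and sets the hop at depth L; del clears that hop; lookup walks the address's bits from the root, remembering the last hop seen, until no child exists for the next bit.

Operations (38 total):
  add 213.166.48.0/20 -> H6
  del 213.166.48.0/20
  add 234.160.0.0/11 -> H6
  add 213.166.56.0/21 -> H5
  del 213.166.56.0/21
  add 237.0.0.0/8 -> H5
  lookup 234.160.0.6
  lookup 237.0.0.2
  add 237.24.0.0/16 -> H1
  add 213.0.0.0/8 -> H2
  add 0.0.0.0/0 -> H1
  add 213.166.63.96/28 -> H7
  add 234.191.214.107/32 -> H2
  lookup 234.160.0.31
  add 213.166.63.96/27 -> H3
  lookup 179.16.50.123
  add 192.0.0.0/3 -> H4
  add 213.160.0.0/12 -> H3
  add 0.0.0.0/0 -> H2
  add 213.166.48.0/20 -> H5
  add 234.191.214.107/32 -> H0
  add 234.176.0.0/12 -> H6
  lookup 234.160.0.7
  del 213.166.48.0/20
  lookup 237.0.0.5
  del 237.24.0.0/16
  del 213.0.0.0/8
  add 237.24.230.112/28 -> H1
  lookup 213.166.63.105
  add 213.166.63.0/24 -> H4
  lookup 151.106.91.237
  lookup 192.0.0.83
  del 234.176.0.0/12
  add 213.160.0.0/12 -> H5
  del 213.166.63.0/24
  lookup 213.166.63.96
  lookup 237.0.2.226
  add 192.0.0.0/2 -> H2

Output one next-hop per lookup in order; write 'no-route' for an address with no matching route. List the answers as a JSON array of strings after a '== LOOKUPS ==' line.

Trace:
  + 213.166.48.0/20 (H6) depth=20
  - 213.166.48.0/20 clear@20
  + 234.160.0.0/11 (H6) depth=11
  + 213.166.56.0/21 (H5) depth=21
  - 213.166.56.0/21 clear@21
  + 237.0.0.0/8 (H5) depth=8
  Q 234.160.0.6: descend 11101010101 ; hops seen [H6] ; pick H6
  Q 237.0.0.2: descend 11101101 ; hops seen [H5] ; pick H5
  + 237.24.0.0/16 (H1) depth=16
  + 213.0.0.0/8 (H2) depth=8
  + 0.0.0.0/0 (H1) depth=0
  + 213.166.63.96/28 (H7) depth=28
  + 234.191.214.107/32 (H2) depth=32
  Q 234.160.0.31: descend 11101010101 ; hops seen [H1,H6] ; pick H6
  + 213.166.63.96/27 (H3) depth=27
  Q 179.16.50.123: descend 1 ; hops seen [H1] ; pick H1
  + 192.0.0.0/3 (H4) depth=3
  + 213.160.0.0/12 (H3) depth=12
  + 0.0.0.0/0 (H2) depth=0
  + 213.166.48.0/20 (H5) depth=20
  + 234.191.214.107/32 (H0) depth=32
  + 234.176.0.0/12 (H6) depth=12
  Q 234.160.0.7: descend 11101010101 ; hops seen [H2,H6] ; pick H6
  - 213.166.48.0/20 clear@20
  Q 237.0.0.5: descend 11101101000 ; hops seen [H2,H5] ; pick H5
  - 237.24.0.0/16 clear@16
  - 213.0.0.0/8 clear@8
  + 237.24.230.112/28 (H1) depth=28
  Q 213.166.63.105: descend 1101010110100110001111110110 ; hops seen [H2,H4,H3,H3,H7] ; pick H7
  + 213.166.63.0/24 (H4) depth=24
  Q 151.106.91.237: descend 1 ; hops seen [H2] ; pick H2
  Q 192.0.0.83: descend 110 ; hops seen [H2,H4] ; pick H4
  - 234.176.0.0/12 clear@12
  + 213.160.0.0/12 (H5) depth=12
  - 213.166.63.0/24 clear@24
  Q 213.166.63.96: descend 1101010110100110001111110110 ; hops seen [H2,H4,H5,H3,H7] ; pick H7
  Q 237.0.2.226: descend 11101101000 ; hops seen [H2,H5] ; pick H5
  + 192.0.0.0/2 (H2) depth=2

== LOOKUPS ==
["H6","H5","H6","H1","H6","H5","H7","H2","H4","H7","H5"]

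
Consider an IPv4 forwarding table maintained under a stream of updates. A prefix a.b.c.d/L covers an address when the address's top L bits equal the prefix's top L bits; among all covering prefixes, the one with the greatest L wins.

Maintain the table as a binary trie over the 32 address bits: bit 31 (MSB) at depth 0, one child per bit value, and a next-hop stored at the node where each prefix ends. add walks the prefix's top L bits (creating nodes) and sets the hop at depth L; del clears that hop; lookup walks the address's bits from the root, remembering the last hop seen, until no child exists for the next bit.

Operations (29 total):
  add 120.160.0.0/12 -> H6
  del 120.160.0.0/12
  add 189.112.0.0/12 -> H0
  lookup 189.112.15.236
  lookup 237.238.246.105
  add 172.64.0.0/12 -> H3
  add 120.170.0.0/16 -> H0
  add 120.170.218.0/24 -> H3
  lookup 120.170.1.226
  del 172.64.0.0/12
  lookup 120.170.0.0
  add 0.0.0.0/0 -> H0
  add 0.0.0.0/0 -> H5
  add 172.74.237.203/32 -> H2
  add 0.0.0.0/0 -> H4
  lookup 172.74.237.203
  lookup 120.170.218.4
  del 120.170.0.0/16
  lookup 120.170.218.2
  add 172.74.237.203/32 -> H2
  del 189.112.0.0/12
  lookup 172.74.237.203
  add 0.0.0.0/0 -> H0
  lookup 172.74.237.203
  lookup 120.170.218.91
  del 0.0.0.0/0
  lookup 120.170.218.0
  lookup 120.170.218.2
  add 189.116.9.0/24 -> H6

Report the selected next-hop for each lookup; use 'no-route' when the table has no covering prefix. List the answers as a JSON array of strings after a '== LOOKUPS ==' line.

Process each operation:
  + 120.160.0.0/12 (H6) depth=12
  - 120.160.0.0/12 clear@12
  + 189.112.0.0/12 (H0) depth=12
  Q 189.112.15.236: descend 101111010111 ; hops seen [H0] ; pick H0
  Q 237.238.246.105: descend 1 ; hops seen [∅] ; pick no-route
  + 172.64.0.0/12 (H3) depth=12
  + 120.170.0.0/16 (H0) depth=16
  + 120.170.218.0/24 (H3) depth=24
  Q 120.170.1.226: descend 0111100010101010 ; hops seen [H0] ; pick H0
  - 172.64.0.0/12 clear@12
  Q 120.170.0.0: descend 0111100010101010 ; hops seen [H0] ; pick H0
  + 0.0.0.0/0 (H0) depth=0
  + 0.0.0.0/0 (H5) depth=0
  + 172.74.237.203/32 (H2) depth=32
  + 0.0.0.0/0 (H4) depth=0
  Q 172.74.237.203: descend 10101100010010101110110111001011 ; hops seen [H4,H2] ; pick H2
  Q 120.170.218.4: descend 011110001010101011011010 ; hops seen [H4,H0,H3] ; pick H3
  - 120.170.0.0/16 clear@16
  Q 120.170.218.2: descend 011110001010101011011010 ; hops seen [H4,H3] ; pick H3
  + 172.74.237.203/32 (H2) depth=32
  - 189.112.0.0/12 clear@12
  Q 172.74.237.203: descend 10101100010010101110110111001011 ; hops seen [H4,H2] ; pick H2
  + 0.0.0.0/0 (H0) depth=0
  Q 172.74.237.203: descend 10101100010010101110110111001011 ; hops seen [H0,H2] ; pick H2
  Q 120.170.218.91: descend 011110001010101011011010 ; hops seen [H0,H3] ; pick H3
  - 0.0.0.0/0 clear@0
  Q 120.170.218.0: descend 011110001010101011011010 ; hops seen [H3] ; pick H3
  Q 120.170.218.2: descend 011110001010101011011010 ; hops seen [H3] ; pick H3
  + 189.116.9.0/24 (H6) depth=24

== LOOKUPS ==
["H0","no-route","H0","H0","H2","H3","H3","H2","H2","H3","H3","H3"]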